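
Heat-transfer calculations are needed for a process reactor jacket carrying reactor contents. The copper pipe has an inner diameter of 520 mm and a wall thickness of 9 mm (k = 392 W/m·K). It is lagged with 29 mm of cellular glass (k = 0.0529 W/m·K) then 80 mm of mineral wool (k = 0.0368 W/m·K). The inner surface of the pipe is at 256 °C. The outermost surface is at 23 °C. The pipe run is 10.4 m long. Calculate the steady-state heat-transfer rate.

For a radial system each layer contributes R = ln(r_out/r_in)/(2πkL); films add R = 1/(hA).
R_copper pipe wall = ln(269/260)/(2π×392×10.4) = 1.328×10^-6 K/W
R_cellular glass = ln(298/269)/(2π×0.0529×10.4) = 0.02962 K/W
R_mineral wool = ln(378/298)/(2π×0.0368×10.4) = 0.09889 K/W
R_total = 0.1285 K/W
Q = ΔT/R_total = 233/0.1285

Q ≈ 1810 W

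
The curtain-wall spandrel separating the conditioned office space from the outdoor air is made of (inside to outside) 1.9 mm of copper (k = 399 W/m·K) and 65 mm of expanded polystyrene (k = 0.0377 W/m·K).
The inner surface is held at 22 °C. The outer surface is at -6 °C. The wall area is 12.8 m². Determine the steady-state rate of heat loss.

Treating each layer as a thermal resistance in series:
R_copper = L/(kA) = 0.0019/(399×12.8) = 3.72×10^-7 K/W
R_expanded polystyrene = L/(kA) = 0.065/(0.0377×12.8) = 0.1347 K/W
R_total = 0.1347 K/W
Q = ΔT / R_total = 28 / 0.1347

Q ≈ 208 W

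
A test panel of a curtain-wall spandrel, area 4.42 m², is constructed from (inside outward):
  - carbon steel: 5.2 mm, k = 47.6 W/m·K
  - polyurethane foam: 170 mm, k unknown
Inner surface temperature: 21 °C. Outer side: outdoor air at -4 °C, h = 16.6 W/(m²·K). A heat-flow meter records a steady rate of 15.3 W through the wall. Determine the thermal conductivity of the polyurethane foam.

k ≈ 0.0237 W/(m·K)

Using the resistance-network approach (series):
R_carbon steel = L/(kA) = 0.0052/(47.6×4.42) = 2.472×10^-5 K/W
R_outer film = 1/(h_o·A) = 1/(16.6×4.42) = 0.01363 K/W
Sum of known resistances R_other = 0.01365 K/W
Total R = ΔT/Q = 25/15.3 = 1.634 K/W
R_polyurethane foam = R_total − R_other = 1.62 K/W
k = L/(R·A) = 0.17/(1.62×4.42)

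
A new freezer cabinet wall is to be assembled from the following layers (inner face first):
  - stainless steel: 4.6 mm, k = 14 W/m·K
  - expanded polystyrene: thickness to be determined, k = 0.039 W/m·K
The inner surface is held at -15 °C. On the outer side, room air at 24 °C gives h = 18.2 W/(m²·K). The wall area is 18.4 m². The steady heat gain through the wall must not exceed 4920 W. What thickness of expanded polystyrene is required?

L ≈ 3.53 mm

Model the wall as resistances in series:
R_stainless steel = L/(kA) = 0.0046/(14×18.4) = 1.786×10^-5 K/W
R_outer film = 1/(h_o·A) = 1/(18.2×18.4) = 0.002986 K/W
Sum of the known resistances R_other = 0.003004 K/W
Required total resistance R_tot = ΔT/Q_allow = 39/4920 = 0.007927 K/W
R_expanded polystyrene = R_tot − R_other = 0.004923 K/W
L = R·k·A = 0.004923×0.039×18.4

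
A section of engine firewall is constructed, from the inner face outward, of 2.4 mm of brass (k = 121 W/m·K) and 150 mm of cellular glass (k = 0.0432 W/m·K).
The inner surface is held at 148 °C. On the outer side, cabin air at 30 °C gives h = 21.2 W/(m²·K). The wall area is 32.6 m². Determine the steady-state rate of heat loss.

Model the wall as resistances in series:
R_brass = L/(kA) = 0.0024/(121×32.6) = 6.084×10^-7 K/W
R_cellular glass = L/(kA) = 0.15/(0.0432×32.6) = 0.1065 K/W
R_outer film = 1/(h_o·A) = 1/(21.2×32.6) = 0.001447 K/W
R_total = 0.108 K/W
Q = ΔT / R_total = 118 / 0.108

Q ≈ 1090 W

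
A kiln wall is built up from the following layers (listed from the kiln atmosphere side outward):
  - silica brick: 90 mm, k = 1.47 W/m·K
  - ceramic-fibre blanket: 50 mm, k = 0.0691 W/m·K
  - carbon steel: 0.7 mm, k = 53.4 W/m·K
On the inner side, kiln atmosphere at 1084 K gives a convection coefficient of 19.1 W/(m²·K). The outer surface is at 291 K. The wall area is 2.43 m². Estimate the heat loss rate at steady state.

Q ≈ 2300 W

Using the resistance-network approach (series):
R_inner film = 1/(h_i·A) = 1/(19.1×2.43) = 0.02155 K/W
R_silica brick = L/(kA) = 0.09/(1.47×2.43) = 0.0252 K/W
R_ceramic-fibre blanket = L/(kA) = 0.05/(0.0691×2.43) = 0.2978 K/W
R_carbon steel = L/(kA) = 0.0007/(53.4×2.43) = 5.394×10^-6 K/W
R_total = 0.3445 K/W
Q = ΔT / R_total = 793 / 0.3445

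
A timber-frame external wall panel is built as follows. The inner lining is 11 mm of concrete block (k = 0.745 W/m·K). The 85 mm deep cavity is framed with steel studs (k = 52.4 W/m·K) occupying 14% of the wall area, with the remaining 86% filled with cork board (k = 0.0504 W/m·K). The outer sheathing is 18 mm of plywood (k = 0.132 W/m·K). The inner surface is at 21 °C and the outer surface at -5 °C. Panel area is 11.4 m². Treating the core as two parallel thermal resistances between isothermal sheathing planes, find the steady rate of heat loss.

Q ≈ 1820 W

Sheathing layers in series; stud and cavity paths in parallel between them.
R_inner = 0.011/(0.745×11.4) = 0.001295 K/W
R_stud  = 0.085/(52.4×0.14×11.4) = 0.001016 K/W
R_cav   = 0.085/(0.0504×0.86×11.4) = 0.172 K/W
1/R_core = 1/R_stud + 1/R_cav → R_core = 0.00101 K/W
R_outer = 0.018/(0.132×11.4) = 0.01196 K/W
R_total = 0.01427 K/W
Q = ΔT/R_total = 26/0.01427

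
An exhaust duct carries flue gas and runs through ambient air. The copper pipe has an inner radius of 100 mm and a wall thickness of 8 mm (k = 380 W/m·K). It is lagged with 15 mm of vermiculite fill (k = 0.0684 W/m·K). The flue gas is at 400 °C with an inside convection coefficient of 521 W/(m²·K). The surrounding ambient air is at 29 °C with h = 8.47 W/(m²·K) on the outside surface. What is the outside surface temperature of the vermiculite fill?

Radial resistances (cylindrical: R_cond = ln(r_o/r_i)/(2πkL), R_conv = 1/(h·2πrL)):
R_inner film = 1/(h_i·2πr₁L) = 1/(521×2π×0.1×1) = 0.003055 K/W
R_copper pipe wall = ln(108/100)/(2π×380×1) = 3.223×10^-5 K/W
R_vermiculite fill = ln(123/108)/(2π×0.0684×1) = 0.3026 K/W
R_outer film = 1/(h_o·2πr_oL) = 1/(8.47×2π×0.123×1) = 0.1528 K/W
R_total = 0.4585 K/W
Q = ΔT/R_total = 371/0.4585
Q = 809 W/m
T_interface = T_inner − Q·ΣR(inner→interface) = 400 − 809×0.3057

T ≈ 153 °C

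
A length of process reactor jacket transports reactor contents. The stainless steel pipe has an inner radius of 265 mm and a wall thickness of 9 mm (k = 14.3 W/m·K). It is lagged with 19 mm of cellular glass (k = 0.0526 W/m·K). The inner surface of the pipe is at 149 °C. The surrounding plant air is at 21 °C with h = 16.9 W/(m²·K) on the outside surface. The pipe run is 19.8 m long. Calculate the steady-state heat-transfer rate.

Q ≈ 10800 W

Cylindrical conduction, so R = ln(r₂/r₁)/(2πkL) per layer, in series:
R_stainless steel pipe wall = ln(274/265)/(2π×14.3×19.8) = 1.877×10^-5 K/W
R_cellular glass = ln(293/274)/(2π×0.0526×19.8) = 0.01025 K/W
R_outer film = 1/(h_o·2πr_oL) = 1/(16.9×2π×0.293×19.8) = 0.001623 K/W
R_total = 0.01189 K/W
Q = ΔT/R_total = 128/0.01189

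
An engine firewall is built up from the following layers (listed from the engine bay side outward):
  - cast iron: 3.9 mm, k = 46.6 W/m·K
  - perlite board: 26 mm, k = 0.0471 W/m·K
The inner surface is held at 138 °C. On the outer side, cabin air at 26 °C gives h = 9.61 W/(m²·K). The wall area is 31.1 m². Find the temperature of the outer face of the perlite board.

T ≈ 43.8 °C

Model the wall as resistances in series:
R_cast iron = L/(kA) = 0.0039/(46.6×31.1) = 2.691×10^-6 K/W
R_perlite board = L/(kA) = 0.026/(0.0471×31.1) = 0.01775 K/W
R_outer film = 1/(h_o·A) = 1/(9.61×31.1) = 0.003346 K/W
R_total = 0.0211 K/W;  Q = ΔT/R_total = 112/0.0211 = 5308 W
T_interface = T_inner − Q·ΣR(inner→interface) = 138 − 5310×0.01775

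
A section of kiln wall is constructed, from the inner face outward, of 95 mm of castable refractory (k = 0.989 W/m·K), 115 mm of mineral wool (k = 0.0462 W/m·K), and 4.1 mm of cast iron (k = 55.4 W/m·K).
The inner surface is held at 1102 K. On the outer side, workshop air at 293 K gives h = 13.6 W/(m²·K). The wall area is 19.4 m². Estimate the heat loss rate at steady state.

Thermal resistances in series:
R_castable refractory = L/(kA) = 0.095/(0.989×19.4) = 0.004951 K/W
R_mineral wool = L/(kA) = 0.115/(0.0462×19.4) = 0.1283 K/W
R_cast iron = L/(kA) = 0.0041/(55.4×19.4) = 3.815×10^-6 K/W
R_outer film = 1/(h_o·A) = 1/(13.6×19.4) = 0.00379 K/W
R_total = 0.1371 K/W
Q = ΔT / R_total = 809 / 0.1371

Q ≈ 5900 W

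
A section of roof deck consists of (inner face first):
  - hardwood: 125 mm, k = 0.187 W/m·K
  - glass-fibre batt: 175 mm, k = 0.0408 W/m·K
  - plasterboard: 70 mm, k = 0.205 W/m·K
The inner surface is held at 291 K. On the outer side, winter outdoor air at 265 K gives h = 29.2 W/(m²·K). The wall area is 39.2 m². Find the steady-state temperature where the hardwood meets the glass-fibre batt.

T ≈ 288 K

Using the resistance-network approach (series):
R_hardwood = L/(kA) = 0.125/(0.187×39.2) = 0.01705 K/W
R_glass-fibre batt = L/(kA) = 0.175/(0.0408×39.2) = 0.1094 K/W
R_plasterboard = L/(kA) = 0.07/(0.205×39.2) = 0.008711 K/W
R_outer film = 1/(h_o·A) = 1/(29.2×39.2) = 8.736×10^-4 K/W
R_total = 0.1361 K/W;  Q = ΔT/R_total = 26/0.1361 = 191.1 W
T_interface = T_inner − Q·ΣR(inner→interface) = 291 − 191×0.01705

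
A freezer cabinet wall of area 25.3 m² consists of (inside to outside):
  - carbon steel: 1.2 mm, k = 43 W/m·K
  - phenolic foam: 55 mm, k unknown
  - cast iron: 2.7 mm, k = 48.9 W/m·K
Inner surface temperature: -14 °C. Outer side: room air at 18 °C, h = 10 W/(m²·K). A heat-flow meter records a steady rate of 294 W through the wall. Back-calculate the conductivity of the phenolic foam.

k ≈ 0.0207 W/(m·K)

Treating each layer as a thermal resistance in series:
R_carbon steel = L/(kA) = 0.0012/(43×25.3) = 1.103×10^-6 K/W
R_cast iron = L/(kA) = 0.0027/(48.9×25.3) = 2.182×10^-6 K/W
R_outer film = 1/(h_o·A) = 1/(10×25.3) = 0.003953 K/W
Sum of known resistances R_other = 0.003956 K/W
Total R = ΔT/Q = 32/294 = 0.1088 K/W
R_phenolic foam = R_total − R_other = 0.1049 K/W
k = L/(R·A) = 0.055/(0.1049×25.3)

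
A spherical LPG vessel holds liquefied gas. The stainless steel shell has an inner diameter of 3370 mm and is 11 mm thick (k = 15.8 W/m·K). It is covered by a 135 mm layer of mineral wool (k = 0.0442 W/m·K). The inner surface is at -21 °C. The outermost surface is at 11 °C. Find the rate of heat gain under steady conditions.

Q ≈ 409 W

Spherical conduction: R = (1/r_in − 1/r_out)/(4πk) per layer; series-sum.
R_stainless steel shell = (1/1.685 − 1/1.696)/(4π×15.8) = 1.939×10^-5 K/W
R_mineral wool = (1/1.696 − 1/1.831)/(4π×0.0442) = 0.07827 K/W
R_total = 0.07829 K/W
Q = ΔT/R_total = 32/0.07829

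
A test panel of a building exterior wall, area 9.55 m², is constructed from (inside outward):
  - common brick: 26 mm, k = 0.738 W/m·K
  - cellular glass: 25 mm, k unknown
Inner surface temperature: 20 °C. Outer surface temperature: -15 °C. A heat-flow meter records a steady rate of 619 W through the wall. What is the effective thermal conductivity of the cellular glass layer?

Treating each layer as a thermal resistance in series:
R_common brick = L/(kA) = 0.026/(0.738×9.55) = 0.003689 K/W
Sum of known resistances R_other = 0.003689 K/W
Total R = ΔT/Q = 35/619 = 0.05654 K/W
R_cellular glass = R_total − R_other = 0.05285 K/W
k = L/(R·A) = 0.025/(0.05285×9.55)

k ≈ 0.0495 W/(m·K)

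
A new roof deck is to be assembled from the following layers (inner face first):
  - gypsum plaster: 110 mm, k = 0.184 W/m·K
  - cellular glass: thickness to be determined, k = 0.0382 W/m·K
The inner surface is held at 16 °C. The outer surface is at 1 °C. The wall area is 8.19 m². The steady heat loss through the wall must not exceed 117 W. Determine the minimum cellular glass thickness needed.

Model the wall as resistances in series:
R_gypsum plaster = L/(kA) = 0.11/(0.184×8.19) = 0.07299 K/W
Sum of the known resistances R_other = 0.07299 K/W
Required total resistance R_tot = ΔT/Q_allow = 15/117 = 0.1282 K/W
R_cellular glass = R_tot − R_other = 0.05521 K/W
L = R·k·A = 0.05521×0.0382×8.19

L ≈ 17.3 mm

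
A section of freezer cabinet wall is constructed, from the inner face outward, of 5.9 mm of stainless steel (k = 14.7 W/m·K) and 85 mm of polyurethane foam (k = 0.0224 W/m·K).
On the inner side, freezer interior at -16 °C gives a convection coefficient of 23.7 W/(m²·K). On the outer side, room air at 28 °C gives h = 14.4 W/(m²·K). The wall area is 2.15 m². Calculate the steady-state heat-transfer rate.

Q ≈ 24.2 W

Using the resistance-network approach (series):
R_inner film = 1/(h_i·A) = 1/(23.7×2.15) = 0.01963 K/W
R_stainless steel = L/(kA) = 0.0059/(14.7×2.15) = 1.867×10^-4 K/W
R_polyurethane foam = L/(kA) = 0.085/(0.0224×2.15) = 1.765 K/W
R_outer film = 1/(h_o·A) = 1/(14.4×2.15) = 0.0323 K/W
R_total = 1.817 K/W
Q = ΔT / R_total = 44 / 1.817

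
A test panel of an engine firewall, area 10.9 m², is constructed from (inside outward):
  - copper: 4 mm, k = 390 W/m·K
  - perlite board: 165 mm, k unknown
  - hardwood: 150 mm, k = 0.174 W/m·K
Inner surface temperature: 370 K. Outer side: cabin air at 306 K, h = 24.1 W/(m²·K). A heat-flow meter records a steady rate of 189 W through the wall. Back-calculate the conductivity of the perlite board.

Series thermal resistances:
R_copper = L/(kA) = 0.004/(390×10.9) = 9.41×10^-7 K/W
R_hardwood = L/(kA) = 0.15/(0.174×10.9) = 0.07909 K/W
R_outer film = 1/(h_o·A) = 1/(24.1×10.9) = 0.003807 K/W
Sum of known resistances R_other = 0.0829 K/W
Total R = ΔT/Q = 64/189 = 0.3386 K/W
R_perlite board = R_total − R_other = 0.2557 K/W
k = L/(R·A) = 0.165/(0.2557×10.9)

k ≈ 0.0592 W/(m·K)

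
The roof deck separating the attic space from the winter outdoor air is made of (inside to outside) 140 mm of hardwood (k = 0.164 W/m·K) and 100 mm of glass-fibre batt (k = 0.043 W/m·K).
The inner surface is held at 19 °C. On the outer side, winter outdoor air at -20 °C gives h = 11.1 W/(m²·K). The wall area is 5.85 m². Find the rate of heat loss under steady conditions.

Q ≈ 69.8 W

Series thermal resistances:
R_hardwood = L/(kA) = 0.14/(0.164×5.85) = 0.1459 K/W
R_glass-fibre batt = L/(kA) = 0.1/(0.043×5.85) = 0.3975 K/W
R_outer film = 1/(h_o·A) = 1/(11.1×5.85) = 0.0154 K/W
R_total = 0.5589 K/W
Q = ΔT / R_total = 39 / 0.5589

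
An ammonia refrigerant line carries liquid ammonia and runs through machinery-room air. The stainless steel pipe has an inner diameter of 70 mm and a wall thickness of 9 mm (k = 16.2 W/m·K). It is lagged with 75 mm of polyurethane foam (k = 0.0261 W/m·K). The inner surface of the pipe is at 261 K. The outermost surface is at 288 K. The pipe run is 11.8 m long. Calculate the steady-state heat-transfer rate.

Q ≈ 52.5 W

For a radial system each layer contributes R = ln(r_out/r_in)/(2πkL); films add R = 1/(hA).
R_stainless steel pipe wall = ln(44/35)/(2π×16.2×11.8) = 1.905×10^-4 K/W
R_polyurethane foam = ln(119/44)/(2π×0.0261×11.8) = 0.5142 K/W
R_total = 0.5143 K/W
Q = ΔT/R_total = 27/0.5143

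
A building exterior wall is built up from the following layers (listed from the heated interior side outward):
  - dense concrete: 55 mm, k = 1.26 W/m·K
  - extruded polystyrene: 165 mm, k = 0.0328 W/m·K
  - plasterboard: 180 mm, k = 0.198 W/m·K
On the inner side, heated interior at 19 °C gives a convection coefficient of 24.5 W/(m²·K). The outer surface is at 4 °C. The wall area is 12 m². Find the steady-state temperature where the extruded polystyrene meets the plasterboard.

Thermal resistances in series:
R_inner film = 1/(h_i·A) = 1/(24.5×12) = 0.003401 K/W
R_dense concrete = L/(kA) = 0.055/(1.26×12) = 0.003638 K/W
R_extruded polystyrene = L/(kA) = 0.165/(0.0328×12) = 0.4192 K/W
R_plasterboard = L/(kA) = 0.18/(0.198×12) = 0.07576 K/W
R_total = 0.502 K/W;  Q = ΔT/R_total = 15/0.502 = 29.88 W
T_interface = T_inner − Q·ΣR(inner→interface) = 19 − 29.9×0.4262

T ≈ 6.26 °C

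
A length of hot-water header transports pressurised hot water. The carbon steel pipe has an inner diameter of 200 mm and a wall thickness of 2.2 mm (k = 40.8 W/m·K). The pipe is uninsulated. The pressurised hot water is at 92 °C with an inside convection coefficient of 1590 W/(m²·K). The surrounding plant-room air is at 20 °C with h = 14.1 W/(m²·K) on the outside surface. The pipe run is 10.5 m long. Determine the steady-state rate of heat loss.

Treating each annulus and film as a series resistance:
R_inner film = 1/(h_i·2πr₁L) = 1/(1590×2π×0.1×10.5) = 9.533×10^-5 K/W
R_carbon steel pipe wall = ln(102.2/100)/(2π×40.8×10.5) = 8.085×10^-6 K/W
R_outer film = 1/(h_o·2πr_oL) = 1/(14.1×2π×0.1022×10.5) = 0.01052 K/W
R_total = 0.01062 K/W
Q = ΔT/R_total = 72/0.01062

Q ≈ 6780 W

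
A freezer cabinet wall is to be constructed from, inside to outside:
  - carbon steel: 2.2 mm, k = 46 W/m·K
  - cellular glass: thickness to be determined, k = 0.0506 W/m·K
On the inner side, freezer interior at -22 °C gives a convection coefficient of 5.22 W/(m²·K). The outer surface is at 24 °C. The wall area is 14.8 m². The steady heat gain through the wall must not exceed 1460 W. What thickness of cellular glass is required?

L ≈ 13.9 mm

Series thermal resistances:
R_inner film = 1/(h_i·A) = 1/(5.22×14.8) = 0.01294 K/W
R_carbon steel = L/(kA) = 0.0022/(46×14.8) = 3.231×10^-6 K/W
Sum of the known resistances R_other = 0.01295 K/W
Required total resistance R_tot = ΔT/Q_allow = 46/1460 = 0.03151 K/W
R_cellular glass = R_tot − R_other = 0.01856 K/W
L = R·k·A = 0.01856×0.0506×14.8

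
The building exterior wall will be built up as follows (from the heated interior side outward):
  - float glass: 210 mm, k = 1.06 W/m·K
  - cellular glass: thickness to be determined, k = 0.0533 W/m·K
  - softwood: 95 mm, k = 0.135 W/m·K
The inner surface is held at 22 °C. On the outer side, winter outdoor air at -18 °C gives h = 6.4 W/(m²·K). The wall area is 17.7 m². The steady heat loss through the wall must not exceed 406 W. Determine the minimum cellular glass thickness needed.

L ≈ 36.6 mm

Treating each layer as a thermal resistance in series:
R_float glass = L/(kA) = 0.21/(1.06×17.7) = 0.01119 K/W
R_softwood = L/(kA) = 0.095/(0.135×17.7) = 0.03976 K/W
R_outer film = 1/(h_o·A) = 1/(6.4×17.7) = 0.008828 K/W
Sum of the known resistances R_other = 0.05978 K/W
Required total resistance R_tot = ΔT/Q_allow = 40/406 = 0.09852 K/W
R_cellular glass = R_tot − R_other = 0.03874 K/W
L = R·k·A = 0.03874×0.0533×17.7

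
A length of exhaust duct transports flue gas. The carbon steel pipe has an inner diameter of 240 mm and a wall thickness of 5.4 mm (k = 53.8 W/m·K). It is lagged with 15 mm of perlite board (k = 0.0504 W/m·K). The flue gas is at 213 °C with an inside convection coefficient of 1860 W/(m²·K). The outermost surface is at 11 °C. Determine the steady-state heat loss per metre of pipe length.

Treating each annulus and film as a series resistance:
R_inner film = 1/(h_i·2πr₁L) = 1/(1860×2π×0.12×1) = 7.131×10^-4 K/W
R_carbon steel pipe wall = ln(125.4/120)/(2π×53.8×1) = 1.302×10^-4 K/W
R_perlite board = ln(140.4/125.4)/(2π×0.0504×1) = 0.3568 K/W
R_total = 0.3576 K/W
Q = ΔT/R_total = 202/0.3576

q′ ≈ 565 W/m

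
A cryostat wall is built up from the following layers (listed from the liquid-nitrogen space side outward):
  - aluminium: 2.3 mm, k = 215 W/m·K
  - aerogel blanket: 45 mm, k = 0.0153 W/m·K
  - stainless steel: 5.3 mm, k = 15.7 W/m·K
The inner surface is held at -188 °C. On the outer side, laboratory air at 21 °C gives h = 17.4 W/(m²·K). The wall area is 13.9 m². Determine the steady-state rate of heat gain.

Q ≈ 969 W

Model the wall as resistances in series:
R_aluminium = L/(kA) = 0.0023/(215×13.9) = 7.696×10^-7 K/W
R_aerogel blanket = L/(kA) = 0.045/(0.0153×13.9) = 0.2116 K/W
R_stainless steel = L/(kA) = 0.0053/(15.7×13.9) = 2.429×10^-5 K/W
R_outer film = 1/(h_o·A) = 1/(17.4×13.9) = 0.004135 K/W
R_total = 0.2158 K/W
Q = ΔT / R_total = 209 / 0.2158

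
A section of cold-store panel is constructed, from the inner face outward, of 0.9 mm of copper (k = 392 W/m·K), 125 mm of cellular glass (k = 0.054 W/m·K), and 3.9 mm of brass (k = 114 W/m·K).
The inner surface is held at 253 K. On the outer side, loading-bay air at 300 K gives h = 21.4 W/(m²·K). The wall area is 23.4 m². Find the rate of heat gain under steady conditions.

Q ≈ 466 W

Using the resistance-network approach (series):
R_copper = L/(kA) = 0.0009/(392×23.4) = 9.812×10^-8 K/W
R_cellular glass = L/(kA) = 0.125/(0.054×23.4) = 0.09892 K/W
R_brass = L/(kA) = 0.0039/(114×23.4) = 1.462×10^-6 K/W
R_outer film = 1/(h_o·A) = 1/(21.4×23.4) = 0.001997 K/W
R_total = 0.1009 K/W
Q = ΔT / R_total = 47 / 0.1009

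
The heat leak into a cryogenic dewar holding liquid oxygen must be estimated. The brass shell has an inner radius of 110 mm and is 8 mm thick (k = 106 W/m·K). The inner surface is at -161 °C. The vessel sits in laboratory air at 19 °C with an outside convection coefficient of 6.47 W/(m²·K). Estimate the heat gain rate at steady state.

For a spherical shell R = (1/r₁ − 1/r₂)/(4πk); film R = 1/(h·4πr²). In series:
R_brass shell = (1/0.11 − 1/0.118)/(4π×106) = 4.627×10^-4 K/W
R_outer film = 1/(h·4πr_o²) = 1/(6.47×4π×0.118²) = 0.8833 K/W
R_total = 0.8838 K/W
Q = ΔT/R_total = 180/0.8838

Q ≈ 204 W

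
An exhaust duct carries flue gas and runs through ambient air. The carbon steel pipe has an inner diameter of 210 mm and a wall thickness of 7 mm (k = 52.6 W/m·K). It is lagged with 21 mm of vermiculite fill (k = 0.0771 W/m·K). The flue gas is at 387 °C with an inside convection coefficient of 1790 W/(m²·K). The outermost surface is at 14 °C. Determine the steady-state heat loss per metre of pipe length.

q′ ≈ 1050 W/m

For a radial system each layer contributes R = ln(r_out/r_in)/(2πkL); films add R = 1/(hA).
R_inner film = 1/(h_i·2πr₁L) = 1/(1790×2π×0.105×1) = 8.468×10^-4 K/W
R_carbon steel pipe wall = ln(112/105)/(2π×52.6×1) = 1.953×10^-4 K/W
R_vermiculite fill = ln(133/112)/(2π×0.0771×1) = 0.3547 K/W
R_total = 0.3558 K/W
Q = ΔT/R_total = 373/0.3558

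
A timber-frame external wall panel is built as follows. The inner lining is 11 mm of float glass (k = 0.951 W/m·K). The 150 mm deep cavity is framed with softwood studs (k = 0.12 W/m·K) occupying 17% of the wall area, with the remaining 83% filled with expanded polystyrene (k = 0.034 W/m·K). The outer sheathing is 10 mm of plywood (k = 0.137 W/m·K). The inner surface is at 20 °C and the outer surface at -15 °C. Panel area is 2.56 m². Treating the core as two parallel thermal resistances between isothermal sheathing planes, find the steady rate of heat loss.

Q ≈ 28.3 W

Sheathing layers in series; stud and cavity paths in parallel between them.
R_inner = 0.011/(0.951×2.56) = 0.004518 K/W
R_stud  = 0.15/(0.12×0.17×2.56) = 2.872 K/W
R_cav   = 0.15/(0.034×0.83×2.56) = 2.076 K/W
1/R_core = 1/R_stud + 1/R_cav → R_core = 1.205 K/W
R_outer = 0.01/(0.137×2.56) = 0.02851 K/W
R_total = 1.238 K/W
Q = ΔT/R_total = 35/1.238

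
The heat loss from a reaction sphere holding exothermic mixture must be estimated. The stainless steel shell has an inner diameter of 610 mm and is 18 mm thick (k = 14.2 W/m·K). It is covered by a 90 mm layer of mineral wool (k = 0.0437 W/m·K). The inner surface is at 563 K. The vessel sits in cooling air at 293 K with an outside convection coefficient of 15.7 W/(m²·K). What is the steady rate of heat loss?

Q ≈ 214 W

Radial (spherical) resistances in series:
R_stainless steel shell = (1/0.305 − 1/0.323)/(4π×14.2) = 0.001024 K/W
R_mineral wool = (1/0.323 − 1/0.413)/(4π×0.0437) = 1.229 K/W
R_outer film = 1/(h·4πr_o²) = 1/(15.7×4π×0.413²) = 0.02972 K/W
R_total = 1.259 K/W
Q = ΔT/R_total = 270/1.259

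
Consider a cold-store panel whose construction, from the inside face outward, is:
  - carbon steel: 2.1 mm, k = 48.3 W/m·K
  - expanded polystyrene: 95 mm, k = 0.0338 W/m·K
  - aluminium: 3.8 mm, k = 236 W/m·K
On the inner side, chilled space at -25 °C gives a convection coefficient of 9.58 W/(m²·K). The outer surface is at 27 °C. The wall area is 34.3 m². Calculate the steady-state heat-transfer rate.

Using the resistance-network approach (series):
R_inner film = 1/(h_i·A) = 1/(9.58×34.3) = 0.003043 K/W
R_carbon steel = L/(kA) = 0.0021/(48.3×34.3) = 1.268×10^-6 K/W
R_expanded polystyrene = L/(kA) = 0.095/(0.0338×34.3) = 0.08194 K/W
R_aluminium = L/(kA) = 0.0038/(236×34.3) = 4.694×10^-7 K/W
R_total = 0.08499 K/W
Q = ΔT / R_total = 52 / 0.08499

Q ≈ 612 W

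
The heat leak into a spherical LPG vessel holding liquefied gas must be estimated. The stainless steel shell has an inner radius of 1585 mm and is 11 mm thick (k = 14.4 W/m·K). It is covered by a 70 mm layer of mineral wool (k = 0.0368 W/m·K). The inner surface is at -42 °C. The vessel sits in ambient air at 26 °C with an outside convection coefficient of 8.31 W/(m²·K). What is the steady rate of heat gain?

Q ≈ 1130 W

Spherical conduction: R = (1/r_in − 1/r_out)/(4πk) per layer; series-sum.
R_stainless steel shell = (1/1.585 − 1/1.596)/(4π×14.4) = 2.403×10^-5 K/W
R_mineral wool = (1/1.596 − 1/1.666)/(4π×0.0368) = 0.05693 K/W
R_outer film = 1/(h·4πr_o²) = 1/(8.31×4π×1.666²) = 0.00345 K/W
R_total = 0.0604 K/W
Q = ΔT/R_total = 68/0.0604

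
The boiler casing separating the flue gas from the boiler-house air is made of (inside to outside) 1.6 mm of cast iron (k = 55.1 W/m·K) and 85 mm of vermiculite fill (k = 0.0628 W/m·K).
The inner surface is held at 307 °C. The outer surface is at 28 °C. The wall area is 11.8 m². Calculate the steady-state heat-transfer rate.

Thermal resistances in series:
R_cast iron = L/(kA) = 0.0016/(55.1×11.8) = 2.461×10^-6 K/W
R_vermiculite fill = L/(kA) = 0.085/(0.0628×11.8) = 0.1147 K/W
R_total = 0.1147 K/W
Q = ΔT / R_total = 279 / 0.1147

Q ≈ 2430 W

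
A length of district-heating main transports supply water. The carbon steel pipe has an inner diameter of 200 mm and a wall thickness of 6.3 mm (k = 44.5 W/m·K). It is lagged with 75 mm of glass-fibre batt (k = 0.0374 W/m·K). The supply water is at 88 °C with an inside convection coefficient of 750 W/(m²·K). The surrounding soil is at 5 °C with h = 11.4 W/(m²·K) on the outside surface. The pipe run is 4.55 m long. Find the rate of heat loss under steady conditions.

Q ≈ 161 W

For a radial system each layer contributes R = ln(r_out/r_in)/(2πkL); films add R = 1/(hA).
R_inner film = 1/(h_i·2πr₁L) = 1/(750×2π×0.1×4.55) = 4.664×10^-4 K/W
R_carbon steel pipe wall = ln(106.3/100)/(2π×44.5×4.55) = 4.802×10^-5 K/W
R_glass-fibre batt = ln(181.3/106.3)/(2π×0.0374×4.55) = 0.4993 K/W
R_outer film = 1/(h_o·2πr_oL) = 1/(11.4×2π×0.1813×4.55) = 0.01692 K/W
R_total = 0.5168 K/W
Q = ΔT/R_total = 83/0.5168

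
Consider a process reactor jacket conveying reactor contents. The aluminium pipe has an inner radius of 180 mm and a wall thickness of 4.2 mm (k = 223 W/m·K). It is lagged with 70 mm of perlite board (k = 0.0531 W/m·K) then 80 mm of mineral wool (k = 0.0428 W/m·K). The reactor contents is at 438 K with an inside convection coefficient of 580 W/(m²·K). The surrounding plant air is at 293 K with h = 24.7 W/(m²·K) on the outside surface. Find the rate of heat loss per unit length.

Radial resistances (cylindrical: R_cond = ln(r_o/r_i)/(2πkL), R_conv = 1/(h·2πrL)):
R_inner film = 1/(h_i·2πr₁L) = 1/(580×2π×0.18×1) = 0.001524 K/W
R_aluminium pipe wall = ln(184.2/180)/(2π×223×1) = 1.646×10^-5 K/W
R_perlite board = ln(254.2/184.2)/(2π×0.0531×1) = 0.9654 K/W
R_mineral wool = ln(334.2/254.2)/(2π×0.0428×1) = 1.017 K/W
R_outer film = 1/(h_o·2πr_oL) = 1/(24.7×2π×0.3342×1) = 0.01928 K/W
R_total = 2.004 K/W
Q = ΔT/R_total = 145/2.004

q′ ≈ 72.4 W/m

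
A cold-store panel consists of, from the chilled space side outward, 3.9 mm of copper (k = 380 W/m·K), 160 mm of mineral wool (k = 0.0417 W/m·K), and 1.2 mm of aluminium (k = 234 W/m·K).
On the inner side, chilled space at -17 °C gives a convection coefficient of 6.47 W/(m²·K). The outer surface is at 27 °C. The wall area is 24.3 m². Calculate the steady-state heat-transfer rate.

Q ≈ 268 W

Treating each layer as a thermal resistance in series:
R_inner film = 1/(h_i·A) = 1/(6.47×24.3) = 0.00636 K/W
R_copper = L/(kA) = 0.0039/(380×24.3) = 4.224×10^-7 K/W
R_mineral wool = L/(kA) = 0.16/(0.0417×24.3) = 0.1579 K/W
R_aluminium = L/(kA) = 0.0012/(234×24.3) = 2.11×10^-7 K/W
R_total = 0.1643 K/W
Q = ΔT / R_total = 44 / 0.1643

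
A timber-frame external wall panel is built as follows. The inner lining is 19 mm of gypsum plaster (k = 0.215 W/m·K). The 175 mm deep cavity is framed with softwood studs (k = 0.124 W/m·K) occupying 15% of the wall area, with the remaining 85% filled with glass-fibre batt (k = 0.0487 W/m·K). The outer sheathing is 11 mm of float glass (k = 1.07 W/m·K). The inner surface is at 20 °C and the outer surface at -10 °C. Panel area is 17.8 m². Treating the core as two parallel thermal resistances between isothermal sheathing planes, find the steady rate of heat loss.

Sheathing layers in series; stud and cavity paths in parallel between them.
R_inner = 0.019/(0.215×17.8) = 0.004965 K/W
R_stud  = 0.175/(0.124×0.15×17.8) = 0.5286 K/W
R_cav   = 0.175/(0.0487×0.85×17.8) = 0.2375 K/W
1/R_core = 1/R_stud + 1/R_cav → R_core = 0.1639 K/W
R_outer = 0.011/(1.07×17.8) = 5.775×10^-4 K/W
R_total = 0.1694 K/W
Q = ΔT/R_total = 30/0.1694

Q ≈ 177 W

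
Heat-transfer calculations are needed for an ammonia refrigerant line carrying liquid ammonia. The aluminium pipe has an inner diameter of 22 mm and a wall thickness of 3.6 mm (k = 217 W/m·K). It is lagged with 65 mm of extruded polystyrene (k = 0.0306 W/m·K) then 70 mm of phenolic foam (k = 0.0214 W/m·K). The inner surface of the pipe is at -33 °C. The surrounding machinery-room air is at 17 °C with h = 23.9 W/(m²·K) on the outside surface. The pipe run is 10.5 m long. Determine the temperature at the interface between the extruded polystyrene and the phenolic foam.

T ≈ -0.469 °C

Cylindrical conduction, so R = ln(r₂/r₁)/(2πkL) per layer, in series:
R_aluminium pipe wall = ln(14.6/11)/(2π×217×10.5) = 1.978×10^-5 K/W
R_extruded polystyrene = ln(79.6/14.6)/(2π×0.0306×10.5) = 0.8401 K/W
R_phenolic foam = ln(149.6/79.6)/(2π×0.0214×10.5) = 0.4469 K/W
R_outer film = 1/(h_o·2πr_oL) = 1/(23.9×2π×0.1496×10.5) = 0.004239 K/W
R_total = 1.291 K/W
Q = ΔT/R_total = 50/1.291
Q = 38.7 W
T_interface = T_inner + Q·ΣR(inner→interface) = -33 + 38.7×0.8401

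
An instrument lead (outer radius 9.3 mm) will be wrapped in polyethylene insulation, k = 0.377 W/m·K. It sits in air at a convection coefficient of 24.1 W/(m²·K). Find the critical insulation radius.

r_cr ≈ 15.6 mm

For a cylinder r_cr = k/h = 0.377/24.1
r_cr = 15.6 mm; since the bare radius (9.3 mm) is below r_cr, adding a thin layer of insulation will *increase* heat loss.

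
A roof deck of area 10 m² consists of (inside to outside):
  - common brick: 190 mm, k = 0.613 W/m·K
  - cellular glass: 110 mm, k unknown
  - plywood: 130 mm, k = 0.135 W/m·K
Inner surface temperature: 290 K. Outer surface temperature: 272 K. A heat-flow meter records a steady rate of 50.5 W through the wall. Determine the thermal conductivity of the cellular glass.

Model the wall as resistances in series:
R_common brick = L/(kA) = 0.19/(0.613×10) = 0.031 K/W
R_plywood = L/(kA) = 0.13/(0.135×10) = 0.0963 K/W
Sum of known resistances R_other = 0.1273 K/W
Total R = ΔT/Q = 18/50.5 = 0.3564 K/W
R_cellular glass = R_total − R_other = 0.2291 K/W
k = L/(R·A) = 0.11/(0.2291×10)

k ≈ 0.048 W/(m·K)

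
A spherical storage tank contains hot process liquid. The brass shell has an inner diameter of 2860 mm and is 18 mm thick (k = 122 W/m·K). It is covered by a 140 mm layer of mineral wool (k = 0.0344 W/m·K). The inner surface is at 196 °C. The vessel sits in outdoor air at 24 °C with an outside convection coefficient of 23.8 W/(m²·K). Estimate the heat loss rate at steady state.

For a spherical shell R = (1/r₁ − 1/r₂)/(4πk); film R = 1/(h·4πr²). In series:
R_brass shell = (1/1.43 − 1/1.448)/(4π×122) = 5.67×10^-6 K/W
R_mineral wool = (1/1.448 − 1/1.588)/(4π×0.0344) = 0.1408 K/W
R_outer film = 1/(h·4πr_o²) = 1/(23.8×4π×1.588²) = 0.001326 K/W
R_total = 0.1422 K/W
Q = ΔT/R_total = 172/0.1422

Q ≈ 1210 W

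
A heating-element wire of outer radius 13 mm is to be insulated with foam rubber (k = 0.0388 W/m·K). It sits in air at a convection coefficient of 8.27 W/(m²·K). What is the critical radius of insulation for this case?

r_cr ≈ 4.69 mm

For a cylinder r_cr = k/h = 0.0388/8.27
r_cr = 4.69 mm; since the bare radius (13 mm) is above r_cr, any added insulation will reduce heat loss.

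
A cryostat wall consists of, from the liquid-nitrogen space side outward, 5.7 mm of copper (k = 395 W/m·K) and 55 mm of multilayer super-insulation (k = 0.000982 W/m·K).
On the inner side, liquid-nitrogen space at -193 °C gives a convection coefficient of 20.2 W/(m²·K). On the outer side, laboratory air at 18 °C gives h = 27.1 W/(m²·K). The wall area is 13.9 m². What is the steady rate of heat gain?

Thermal resistances in series:
R_inner film = 1/(h_i·A) = 1/(20.2×13.9) = 0.003562 K/W
R_copper = L/(kA) = 0.0057/(395×13.9) = 1.038×10^-6 K/W
R_multilayer super-insulation = L/(kA) = 0.055/(0.000982×13.9) = 4.029 K/W
R_outer film = 1/(h_o·A) = 1/(27.1×13.9) = 0.002655 K/W
R_total = 4.036 K/W
Q = ΔT / R_total = 211 / 4.036

Q ≈ 52.3 W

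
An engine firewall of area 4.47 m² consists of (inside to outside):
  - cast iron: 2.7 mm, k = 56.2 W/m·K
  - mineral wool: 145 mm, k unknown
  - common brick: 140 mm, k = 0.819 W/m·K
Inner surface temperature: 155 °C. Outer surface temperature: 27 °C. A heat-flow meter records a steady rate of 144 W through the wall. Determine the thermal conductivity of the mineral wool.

k ≈ 0.0381 W/(m·K)

Thermal resistances in series:
R_cast iron = L/(kA) = 0.0027/(56.2×4.47) = 1.075×10^-5 K/W
R_common brick = L/(kA) = 0.14/(0.819×4.47) = 0.03824 K/W
Sum of known resistances R_other = 0.03825 K/W
Total R = ΔT/Q = 128/144 = 0.8889 K/W
R_mineral wool = R_total − R_other = 0.8506 K/W
k = L/(R·A) = 0.145/(0.8506×4.47)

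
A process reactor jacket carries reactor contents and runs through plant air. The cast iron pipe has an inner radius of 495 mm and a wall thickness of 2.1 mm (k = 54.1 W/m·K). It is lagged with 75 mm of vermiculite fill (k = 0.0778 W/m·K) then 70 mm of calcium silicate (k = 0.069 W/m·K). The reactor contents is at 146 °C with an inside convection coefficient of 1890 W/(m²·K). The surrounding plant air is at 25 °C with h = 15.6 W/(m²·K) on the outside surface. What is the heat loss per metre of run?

Treating each annulus and film as a series resistance:
R_inner film = 1/(h_i·2πr₁L) = 1/(1890×2π×0.495×1) = 1.701×10^-4 K/W
R_cast iron pipe wall = ln(497.1/495)/(2π×54.1×1) = 1.245×10^-5 K/W
R_vermiculite fill = ln(572.1/497.1)/(2π×0.0778×1) = 0.2875 K/W
R_calcium silicate = ln(642.1/572.1)/(2π×0.069×1) = 0.2663 K/W
R_outer film = 1/(h_o·2πr_oL) = 1/(15.6×2π×0.6421×1) = 0.01589 K/W
R_total = 0.5698 K/W
Q = ΔT/R_total = 121/0.5698

q′ ≈ 212 W/m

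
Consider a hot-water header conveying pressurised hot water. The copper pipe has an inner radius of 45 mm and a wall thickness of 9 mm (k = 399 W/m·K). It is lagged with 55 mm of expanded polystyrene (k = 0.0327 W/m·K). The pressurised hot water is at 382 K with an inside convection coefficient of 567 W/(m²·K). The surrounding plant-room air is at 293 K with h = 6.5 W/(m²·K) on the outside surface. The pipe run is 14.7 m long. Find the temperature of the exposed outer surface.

Cylindrical conduction, so R = ln(r₂/r₁)/(2πkL) per layer, in series:
R_inner film = 1/(h_i·2πr₁L) = 1/(567×2π×0.045×14.7) = 4.243×10^-4 K/W
R_copper pipe wall = ln(54/45)/(2π×399×14.7) = 4.947×10^-6 K/W
R_expanded polystyrene = ln(109/54)/(2π×0.0327×14.7) = 0.2326 K/W
R_outer film = 1/(h_o·2πr_oL) = 1/(6.5×2π×0.109×14.7) = 0.01528 K/W
R_total = 0.2483 K/W
Q = ΔT/R_total = 89/0.2483
Q = 358 W
T_interface = T_inner − Q·ΣR(inner→interface) = 382 − 358×0.233

T ≈ 298 K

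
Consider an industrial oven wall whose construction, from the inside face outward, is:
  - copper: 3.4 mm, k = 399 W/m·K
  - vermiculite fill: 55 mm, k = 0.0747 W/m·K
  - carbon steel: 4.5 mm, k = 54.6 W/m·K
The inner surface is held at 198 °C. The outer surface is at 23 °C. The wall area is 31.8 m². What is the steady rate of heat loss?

Using the resistance-network approach (series):
R_copper = L/(kA) = 0.0034/(399×31.8) = 2.68×10^-7 K/W
R_vermiculite fill = L/(kA) = 0.055/(0.0747×31.8) = 0.02315 K/W
R_carbon steel = L/(kA) = 0.0045/(54.6×31.8) = 2.592×10^-6 K/W
R_total = 0.02316 K/W
Q = ΔT / R_total = 175 / 0.02316

Q ≈ 7560 W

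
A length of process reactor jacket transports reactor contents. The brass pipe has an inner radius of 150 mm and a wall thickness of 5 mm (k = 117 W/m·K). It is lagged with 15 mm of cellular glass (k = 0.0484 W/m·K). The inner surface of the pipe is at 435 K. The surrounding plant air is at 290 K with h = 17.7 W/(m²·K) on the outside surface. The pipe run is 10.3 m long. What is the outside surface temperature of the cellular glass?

T ≈ 312 K

For a radial system each layer contributes R = ln(r_out/r_in)/(2πkL); films add R = 1/(hA).
R_brass pipe wall = ln(155/150)/(2π×117×10.3) = 4.33×10^-6 K/W
R_cellular glass = ln(170/155)/(2π×0.0484×10.3) = 0.02949 K/W
R_outer film = 1/(h_o·2πr_oL) = 1/(17.7×2π×0.17×10.3) = 0.005135 K/W
R_total = 0.03463 K/W
Q = ΔT/R_total = 145/0.03463
Q = 4190 W
T_interface = T_inner − Q·ΣR(inner→interface) = 435 − 4190×0.02949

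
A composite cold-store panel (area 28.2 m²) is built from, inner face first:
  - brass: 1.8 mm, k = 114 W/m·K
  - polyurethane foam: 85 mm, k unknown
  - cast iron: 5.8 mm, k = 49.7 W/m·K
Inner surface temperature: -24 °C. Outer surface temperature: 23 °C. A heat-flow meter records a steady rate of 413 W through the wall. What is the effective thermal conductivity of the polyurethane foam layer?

k ≈ 0.0265 W/(m·K)

Thermal resistances in series:
R_brass = L/(kA) = 0.0018/(114×28.2) = 5.599×10^-7 K/W
R_cast iron = L/(kA) = 0.0058/(49.7×28.2) = 4.138×10^-6 K/W
Sum of known resistances R_other = 4.698×10^-6 K/W
Total R = ΔT/Q = 47/413 = 0.1138 K/W
R_polyurethane foam = R_total − R_other = 0.1138 K/W
k = L/(R·A) = 0.085/(0.1138×28.2)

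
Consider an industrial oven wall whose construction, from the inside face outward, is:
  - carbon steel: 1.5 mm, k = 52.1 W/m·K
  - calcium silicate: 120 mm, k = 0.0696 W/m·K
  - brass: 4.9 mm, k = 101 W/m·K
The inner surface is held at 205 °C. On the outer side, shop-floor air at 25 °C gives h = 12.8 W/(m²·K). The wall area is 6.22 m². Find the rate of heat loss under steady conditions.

Series thermal resistances:
R_carbon steel = L/(kA) = 0.0015/(52.1×6.22) = 4.629×10^-6 K/W
R_calcium silicate = L/(kA) = 0.12/(0.0696×6.22) = 0.2772 K/W
R_brass = L/(kA) = 0.0049/(101×6.22) = 7.8×10^-6 K/W
R_outer film = 1/(h_o·A) = 1/(12.8×6.22) = 0.01256 K/W
R_total = 0.2898 K/W
Q = ΔT / R_total = 180 / 0.2898

Q ≈ 621 W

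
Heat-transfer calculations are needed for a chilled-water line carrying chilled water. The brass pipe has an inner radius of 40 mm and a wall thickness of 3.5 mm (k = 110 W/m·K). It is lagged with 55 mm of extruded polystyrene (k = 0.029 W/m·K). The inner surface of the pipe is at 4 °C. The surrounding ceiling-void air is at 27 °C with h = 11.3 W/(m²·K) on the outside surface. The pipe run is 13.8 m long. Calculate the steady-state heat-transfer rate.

Radial resistances (cylindrical: R_cond = ln(r_o/r_i)/(2πkL), R_conv = 1/(h·2πrL)):
R_brass pipe wall = ln(43.5/40)/(2π×110×13.8) = 8.795×10^-6 K/W
R_extruded polystyrene = ln(98.5/43.5)/(2π×0.029×13.8) = 0.325 K/W
R_outer film = 1/(h_o·2πr_oL) = 1/(11.3×2π×0.0985×13.8) = 0.01036 K/W
R_total = 0.3354 K/W
Q = ΔT/R_total = 23/0.3354

Q ≈ 68.6 W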